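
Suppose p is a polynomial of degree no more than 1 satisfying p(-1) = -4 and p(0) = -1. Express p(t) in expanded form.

Write p(t) = at + b. Substituting each data point gives a linear system:
  -a + b = -4
  b = -1
Solving the system yields a = 3, b = -1.
So p(t) = 3t - 1.
Check: p(0) = -1. ✓

p(t) = 3t - 1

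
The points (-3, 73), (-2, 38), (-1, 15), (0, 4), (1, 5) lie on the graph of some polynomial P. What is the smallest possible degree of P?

Forward differences of the values at u = -3, -2, -1, 0, 1:
  P  : 73  38  15  4  5
  Δ  : -35  -23  -11  1
  Δ^2: 12  12  12
  Δ^3: 0  0
  Δ^4: 0
The second differences are constant (12) and nonzero, while all higher differences vanish, so the minimal degree is 2.

2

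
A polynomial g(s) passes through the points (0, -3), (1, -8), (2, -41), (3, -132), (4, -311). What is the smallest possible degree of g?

Forward differences of the values at s = 0, 1, 2, 3, 4:
  g  : -3  -8  -41  -132  -311
  Δ  : -5  -33  -91  -179
  Δ^2: -28  -58  -88
  Δ^3: -30  -30
  Δ^4: 0
The third differences are constant (-30) and nonzero, while all higher differences vanish, so the minimal degree is 3.

3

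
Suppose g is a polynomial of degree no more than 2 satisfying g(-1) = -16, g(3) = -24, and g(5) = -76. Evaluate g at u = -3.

Using the Lagrange interpolation formula with nodes -1, 3, 5:
  L_0(u) = (u - 3)(u - 5) / 24
  L_1(u) = (u + 1)(u - 5) / -8
  L_2(u) = (u + 1)(u - 3) / 12
Then g(u) = -16·L_0(u) - 24·L_1(u) - 76·L_2(u).
Expanding and collecting terms gives g(u) = -4u^2 + 6u - 6.
Evaluating at u = -3: g(-3) = -60.

-60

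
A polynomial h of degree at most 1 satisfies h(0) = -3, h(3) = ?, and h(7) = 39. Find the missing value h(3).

The 2 known points determine the degree-1 polynomial uniquely.
Write h(x) = ax + b. Substituting each data point gives a linear system:
  b = -3
  7a + b = 39
Solving the system yields a = 6, b = -3.
So h(x) = 6x - 3.
Then h(3) = 15.

15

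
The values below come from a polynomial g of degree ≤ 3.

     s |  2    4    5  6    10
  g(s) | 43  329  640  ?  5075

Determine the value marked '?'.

The 4 known points determine the degree-3 polynomial uniquely.
Write g(s) = as^3 + bs^2 + cs + d. Substituting each data point gives a linear system:
  8a + 4b + 2c + d = 43
  64a + 16b + 4c + d = 329
  125a + 25b + 5c + d = 640
  1000a + 100b + 10c + d = 5075
Solving the system yields a = 5, b = 1, c = -3, d = 5.
So g(s) = 5s³ + s² - 3s + 5.
Then g(6) = 1103.

1103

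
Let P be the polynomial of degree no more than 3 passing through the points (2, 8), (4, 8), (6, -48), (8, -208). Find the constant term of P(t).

Write P(t) = at^3 + bt^2 + ct + d. Substituting each data point gives a linear system:
  8a + 4b + 2c + d = 8
  64a + 16b + 4c + d = 8
  216a + 36b + 6c + d = -48
  512a + 64b + 8c + d = -208
Solving the system yields a = -1, b = 5, c = -2, d = 0.
So P(t) = -t^3 + 5t^2 - 2t.
The constant term is 0.

0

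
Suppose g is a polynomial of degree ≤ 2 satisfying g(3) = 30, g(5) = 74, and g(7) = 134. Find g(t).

g(t) = 2t^2 + 6t - 6

Write g(t) = at^2 + bt + c. Substituting each data point gives a linear system:
  9a + 3b + c = 30
  25a + 5b + c = 74
  49a + 7b + c = 134
Solving the system yields a = 2, b = 6, c = -6.
So g(t) = 2t^2 + 6t - 6.
Check: g(7) = 134. ✓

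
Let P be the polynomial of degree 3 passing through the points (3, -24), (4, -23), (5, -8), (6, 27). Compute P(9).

Using the Lagrange interpolation formula with nodes 3, 4, 5, 6:
  L_0(s) = (s - 4)(s - 5)(s - 6) / -6
  L_1(s) = (s - 3)(s - 5)(s - 6) / 2
  L_2(s) = (s - 3)(s - 4)(s - 6) / -2
  L_3(s) = (s - 3)(s - 4)(s - 5) / 6
Then P(s) = -24·L_0(s) - 23·L_1(s) - 8·L_2(s) + 27·L_3(s).
Expanding and collecting terms gives P(s) = s³ - 5s² - s - 3.
Evaluating at s = 9: P(9) = 312.

312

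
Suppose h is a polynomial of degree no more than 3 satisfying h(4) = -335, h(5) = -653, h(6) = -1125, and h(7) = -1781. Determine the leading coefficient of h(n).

Write h(n) = an^3 + bn^2 + cn + d. Substituting each data point gives a linear system:
  64a + 16b + 4c + d = -335
  125a + 25b + 5c + d = -653
  216a + 36b + 6c + d = -1125
  343a + 49b + 7c + d = -1781
Solving the system yields a = -5, b = -2, c = 5, d = -3.
So h(n) = -5n³ - 2n² + 5n - 3.
The leading coefficient is -5.

-5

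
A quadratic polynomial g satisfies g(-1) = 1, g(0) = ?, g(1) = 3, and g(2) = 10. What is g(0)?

The 3 known points determine the degree-2 polynomial uniquely.
Write g(s) = as^2 + bs + c. Substituting each data point gives a linear system:
  a - b + c = 1
  a + b + c = 3
  4a + 2b + c = 10
Solving the system yields a = 2, b = 1, c = 0.
So g(s) = 2s^2 + s.
Then g(0) = 0.

0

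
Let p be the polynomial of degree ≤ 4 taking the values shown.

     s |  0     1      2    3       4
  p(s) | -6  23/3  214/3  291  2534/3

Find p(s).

Write p(s) = as^4 + bs^3 + cs^2 + ds + e. Substituting each data point gives a linear system:
  e = -6
  a + b + c + d + e = 23/3
  16a + 8b + 4c + 2d + e = 214/3
  81a + 27b + 9c + 3d + e = 291
  256a + 64b + 16c + 4d + e = 2534/3
Solving the system yields a = 3, b = -1/3, c = 5, d = 6, e = -6.
So p(s) = 3s⁴ - (1/3)s³ + 5s² + 6s - 6.
Check: p(4) = 2534/3. ✓

p(s) = 3s^4 - (1/3)s^3 + 5s^2 + 6s - 6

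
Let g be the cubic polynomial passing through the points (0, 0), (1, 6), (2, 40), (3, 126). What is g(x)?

Write g(x) = ax^3 + bx^2 + cx + d. Substituting each data point gives a linear system:
  d = 0
  a + b + c + d = 6
  8a + 4b + 2c + d = 40
  27a + 9b + 3c + d = 126
Solving the system yields a = 4, b = 2, c = 0, d = 0.
So g(x) = 4x³ + 2x².
Check: g(2) = 40. ✓

g(x) = 4x^3 + 2x^2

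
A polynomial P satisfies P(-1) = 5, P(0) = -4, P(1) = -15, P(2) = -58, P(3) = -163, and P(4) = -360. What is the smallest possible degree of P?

3

Forward differences of the values at x = -1, 0, 1, 2, 3, 4:
  P  : 5  -4  -15  -58  -163  -360
  Δ  : -9  -11  -43  -105  -197
  Δ^2: -2  -32  -62  -92
  Δ^3: -30  -30  -30
  Δ^4: 0  0
  Δ^5: 0
The third differences are constant (-30) and nonzero, while all higher differences vanish, so the minimal degree is 3.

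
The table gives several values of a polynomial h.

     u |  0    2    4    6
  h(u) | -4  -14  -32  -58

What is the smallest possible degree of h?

Forward differences of the values at u = 0, 2, 4, 6:
  h  : -4  -14  -32  -58
  Δ  : -10  -18  -26
  Δ^2: -8  -8
  Δ^3: 0
The second differences are constant (-8) and nonzero, while all higher differences vanish, so the minimal degree is 2.

2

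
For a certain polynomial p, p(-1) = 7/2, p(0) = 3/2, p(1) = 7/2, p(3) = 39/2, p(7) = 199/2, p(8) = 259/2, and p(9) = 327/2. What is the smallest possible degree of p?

2

Divided differences on the nodes -1, 0, 1, 3, 7, 8, 9:
  order 0: 7/2  3/2  7/2  39/2  199/2  259/2  327/2
  order 1: -2  2  8  20  30  34
  order 2: 2  2  2  2  2
  order 3: 0  0  0  0
  order 4: 0  0  0
  order 5: 0  0
  order 6: 0
The order-2 divided differences are all 2 (nonzero) and every higher order vanishes, so the data lies on a polynomial of degree exactly 2.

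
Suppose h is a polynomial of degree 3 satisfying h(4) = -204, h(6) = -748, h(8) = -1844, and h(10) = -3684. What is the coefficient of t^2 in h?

Write h(t) = at^3 + bt^2 + ct + d. Substituting each data point gives a linear system:
  64a + 16b + 4c + d = -204
  216a + 36b + 6c + d = -748
  512a + 64b + 8c + d = -1844
  1000a + 100b + 10c + d = -3684
Solving the system yields a = -4, b = 3, c = 2, d = -4.
So h(t) = -4t^3 + 3t^2 + 2t - 4.
The coefficient of t^2 is 3.

3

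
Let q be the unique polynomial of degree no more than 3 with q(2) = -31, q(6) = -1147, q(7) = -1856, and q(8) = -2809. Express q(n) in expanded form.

q(n) = -6n^3 + 4n^2 + n - 1

Write q(n) = an^3 + bn^2 + cn + d. Substituting each data point gives a linear system:
  8a + 4b + 2c + d = -31
  216a + 36b + 6c + d = -1147
  343a + 49b + 7c + d = -1856
  512a + 64b + 8c + d = -2809
Solving the system yields a = -6, b = 4, c = 1, d = -1.
So q(n) = -6n³ + 4n² + n - 1.
Check: q(2) = -31. ✓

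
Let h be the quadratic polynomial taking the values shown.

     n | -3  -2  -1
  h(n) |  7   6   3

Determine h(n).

Write h(n) = an^2 + bn + c. Substituting each data point gives a linear system:
  9a - 3b + c = 7
  4a - 2b + c = 6
  a - b + c = 3
Solving the system yields a = -1, b = -6, c = -2.
So h(n) = -n^2 - 6n - 2.
Check: h(-3) = 7. ✓

h(n) = -n^2 - 6n - 2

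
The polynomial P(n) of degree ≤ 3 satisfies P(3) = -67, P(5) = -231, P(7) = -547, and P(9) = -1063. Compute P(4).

-133

Using the Lagrange interpolation formula with nodes 3, 5, 7, 9:
  L_0(n) = (n - 5)(n - 7)(n - 9) / -48
  L_1(n) = (n - 3)(n - 7)(n - 9) / 16
  L_2(n) = (n - 3)(n - 5)(n - 9) / -16
  L_3(n) = (n - 3)(n - 5)(n - 7) / 48
Then P(n) = -67·L_0(n) - 231·L_1(n) - 547·L_2(n) - 1063·L_3(n).
Expanding and collecting terms gives P(n) = -n³ - 4n² - n - 1.
Evaluating at n = 4: P(4) = -133.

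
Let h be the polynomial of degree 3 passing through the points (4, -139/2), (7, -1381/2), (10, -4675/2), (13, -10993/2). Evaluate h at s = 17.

Forward differences of the values at s = 4, 7, 10, 13:
  h  : -139/2  -1381/2  -4675/2  -10993/2
  Δ  : -621  -1647  -3159
  Δ^2: -1026  -1512
  Δ^3: -486
The third differences are constant, confirming degree 3.
Interpolating (Newton forward form) and evaluating at s = 17 gives h(17) = -25801/2.

-25801/2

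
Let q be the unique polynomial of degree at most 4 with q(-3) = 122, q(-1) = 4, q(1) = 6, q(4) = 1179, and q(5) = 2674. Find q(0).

Using the Lagrange interpolation formula with nodes -3, -1, 1, 4, 5:
  L_0(u) = (u + 1)(u - 1)(u - 4)(u - 5) / 448
  L_1(u) = (u + 3)(u - 1)(u - 4)(u - 5) / -120
  L_2(u) = (u + 3)(u + 1)(u - 4)(u - 5) / 96
  L_3(u) = (u + 3)(u + 1)(u - 1)(u - 5) / -105
  L_4(u) = (u + 3)(u + 1)(u - 1)(u - 4) / 192
Then q(u) = 122·L_0(u) + 4·L_1(u) + 6·L_2(u) + 1179·L_3(u) + 2674·L_4(u).
Expanding and collecting terms gives q(u) = 3u⁴ + 6u³ + 3u² - 5u - 1.
Evaluating at u = 0: q(0) = -1.

-1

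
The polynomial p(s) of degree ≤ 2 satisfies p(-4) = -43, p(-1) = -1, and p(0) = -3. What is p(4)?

-91

Using the Lagrange interpolation formula with nodes -4, -1, 0:
  L_0(s) = (s + 1)s / 12
  L_1(s) = (s + 4)s / -3
  L_2(s) = (s + 4)(s + 1) / 4
Then p(s) = -43·L_0(s) - 1·L_1(s) - 3·L_2(s).
Expanding and collecting terms gives p(s) = -4s² - 6s - 3.
Evaluating at s = 4: p(4) = -91.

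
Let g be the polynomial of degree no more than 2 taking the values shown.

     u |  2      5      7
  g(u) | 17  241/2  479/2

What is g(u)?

g(u) = 5u^2 - (1/2)u - 2

Using the Lagrange interpolation formula with nodes 2, 5, 7:
  L_0(u) = (u - 5)(u - 7) / 15
  L_1(u) = (u - 2)(u - 7) / -6
  L_2(u) = (u - 2)(u - 5) / 10
Then g(u) = 17·L_0(u) + 241/2·L_1(u) + 479/2·L_2(u).
Expanding and collecting terms gives g(u) = 5u^2 - (1/2)u - 2.
Check: g(5) = 241/2. ✓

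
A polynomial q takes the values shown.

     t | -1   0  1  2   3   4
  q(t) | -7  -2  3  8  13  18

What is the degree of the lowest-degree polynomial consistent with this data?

1

Forward differences of the values at t = -1, 0, 1, 2, 3, 4:
  q  : -7  -2  3  8  13  18
  Δ  : 5  5  5  5  5
  Δ^2: 0  0  0  0
  Δ^3: 0  0  0
  Δ^4: 0  0
  Δ^5: 0
The first differences are constant (5) and nonzero, while all higher differences vanish, so the minimal degree is 1.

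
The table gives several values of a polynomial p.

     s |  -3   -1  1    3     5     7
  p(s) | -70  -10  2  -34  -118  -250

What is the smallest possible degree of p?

2

Forward differences of the values at s = -3, -1, 1, 3, 5, 7:
  p  : -70  -10  2  -34  -118  -250
  Δ  : 60  12  -36  -84  -132
  Δ^2: -48  -48  -48  -48
  Δ^3: 0  0  0
  Δ^4: 0  0
  Δ^5: 0
The second differences are constant (-48) and nonzero, while all higher differences vanish, so the minimal degree is 2.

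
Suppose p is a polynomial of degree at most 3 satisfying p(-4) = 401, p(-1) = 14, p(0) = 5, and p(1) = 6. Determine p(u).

p(u) = -5u^3 + 5u^2 + u + 5

Write p(u) = au^3 + bu^2 + cu + d. Substituting each data point gives a linear system:
  -64a + 16b - 4c + d = 401
  -a + b - c + d = 14
  d = 5
  a + b + c + d = 6
Solving the system yields a = -5, b = 5, c = 1, d = 5.
So p(u) = -5u³ + 5u² + u + 5.
Check: p(-4) = 401. ✓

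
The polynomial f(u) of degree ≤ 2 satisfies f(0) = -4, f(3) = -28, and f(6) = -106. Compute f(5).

-74

Write f(u) = au^2 + bu + c. Substituting each data point gives a linear system:
  c = -4
  9a + 3b + c = -28
  36a + 6b + c = -106
Solving the system yields a = -3, b = 1, c = -4.
So f(u) = -3u^2 + u - 4.
Then f(5) = -74.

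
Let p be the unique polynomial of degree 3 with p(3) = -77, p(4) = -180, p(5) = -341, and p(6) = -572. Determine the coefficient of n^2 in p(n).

-5

Write p(n) = an^3 + bn^2 + cn + d. Substituting each data point gives a linear system:
  27a + 9b + 3c + d = -77
  64a + 16b + 4c + d = -180
  125a + 25b + 5c + d = -341
  216a + 36b + 6c + d = -572
Solving the system yields a = -2, b = -5, c = 6, d = 4.
So p(n) = -2n^3 - 5n^2 + 6n + 4.
The coefficient of n^2 is -5.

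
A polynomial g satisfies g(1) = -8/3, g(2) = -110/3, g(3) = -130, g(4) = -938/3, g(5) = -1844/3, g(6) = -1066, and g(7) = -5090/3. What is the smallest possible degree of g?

3

Forward differences of the values at u = 1, 2, 3, 4, 5, 6, 7:
  g  : -8/3  -110/3  -130  -938/3  -1844/3  -1066  -5090/3
  Δ  : -34  -280/3  -548/3  -302  -1354/3  -1892/3
  Δ^2: -178/3  -268/3  -358/3  -448/3  -538/3
  Δ^3: -30  -30  -30  -30
  Δ^4: 0  0  0
  Δ^5: 0  0
  Δ^6: 0
The third differences are constant (-30) and nonzero, while all higher differences vanish, so the minimal degree is 3.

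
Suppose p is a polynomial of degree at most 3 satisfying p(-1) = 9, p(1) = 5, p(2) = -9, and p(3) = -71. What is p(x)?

p(x) = -5x^3 + 6x^2 + 3x + 1

Using the Lagrange interpolation formula with nodes -1, 1, 2, 3:
  L_0(x) = (x - 1)(x - 2)(x - 3) / -24
  L_1(x) = (x + 1)(x - 2)(x - 3) / 4
  L_2(x) = (x + 1)(x - 1)(x - 3) / -3
  L_3(x) = (x + 1)(x - 1)(x - 2) / 8
Then p(x) = 9·L_0(x) + 5·L_1(x) - 9·L_2(x) - 71·L_3(x).
Expanding and collecting terms gives p(x) = -5x³ + 6x² + 3x + 1.
Check: p(-1) = 9. ✓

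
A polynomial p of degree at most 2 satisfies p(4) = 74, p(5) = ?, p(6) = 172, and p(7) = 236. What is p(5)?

The 3 known points determine the degree-2 polynomial uniquely.
Write p(x) = ax^2 + bx + c. Substituting each data point gives a linear system:
  16a + 4b + c = 74
  36a + 6b + c = 172
  49a + 7b + c = 236
Solving the system yields a = 5, b = -1, c = -2.
So p(x) = 5x^2 - x - 2.
Then p(5) = 118.

118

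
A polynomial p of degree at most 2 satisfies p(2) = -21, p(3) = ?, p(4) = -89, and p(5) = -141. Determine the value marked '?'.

-49

The 3 known points determine the degree-2 polynomial uniquely.
Write p(n) = an^2 + bn + c. Substituting each data point gives a linear system:
  4a + 2b + c = -21
  16a + 4b + c = -89
  25a + 5b + c = -141
Solving the system yields a = -6, b = 2, c = -1.
So p(n) = -6n² + 2n - 1.
Then p(3) = -49.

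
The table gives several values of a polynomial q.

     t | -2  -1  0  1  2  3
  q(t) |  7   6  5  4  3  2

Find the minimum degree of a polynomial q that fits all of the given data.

Forward differences of the values at t = -2, -1, 0, 1, 2, 3:
  q  : 7  6  5  4  3  2
  Δ  : -1  -1  -1  -1  -1
  Δ^2: 0  0  0  0
  Δ^3: 0  0  0
  Δ^4: 0  0
  Δ^5: 0
The first differences are constant (-1) and nonzero, while all higher differences vanish, so the minimal degree is 1.

1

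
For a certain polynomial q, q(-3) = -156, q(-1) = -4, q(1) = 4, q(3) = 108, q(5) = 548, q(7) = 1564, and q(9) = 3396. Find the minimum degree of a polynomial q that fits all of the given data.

Forward differences of the values at x = -3, -1, 1, 3, 5, 7, 9:
  q  : -156  -4  4  108  548  1564  3396
  Δ  : 152  8  104  440  1016  1832
  Δ^2: -144  96  336  576  816
  Δ^3: 240  240  240  240
  Δ^4: 0  0  0
  Δ^5: 0  0
  Δ^6: 0
The third differences are constant (240) and nonzero, while all higher differences vanish, so the minimal degree is 3.

3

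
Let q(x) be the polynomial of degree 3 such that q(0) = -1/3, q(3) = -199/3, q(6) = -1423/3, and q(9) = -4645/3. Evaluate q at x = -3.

Using the Lagrange interpolation formula with nodes 0, 3, 6, 9:
  L_0(x) = (x - 3)(x - 6)(x - 9) / -162
  L_1(x) = x(x - 6)(x - 9) / 54
  L_2(x) = x(x - 3)(x - 9) / -54
  L_3(x) = x(x - 3)(x - 6) / 162
Then q(x) = -1/3·L_0(x) - 199/3·L_1(x) - 1423/3·L_2(x) - 4645/3·L_3(x).
Expanding and collecting terms gives q(x) = -2x^3 - x^2 - x - 1/3.
Evaluating at x = -3: q(-3) = 143/3.

143/3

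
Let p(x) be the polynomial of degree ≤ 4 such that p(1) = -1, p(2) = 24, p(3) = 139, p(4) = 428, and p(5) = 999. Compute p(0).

Using the Lagrange interpolation formula with nodes 1, 2, 3, 4, 5:
  L_0(x) = (x - 2)(x - 3)(x - 4)(x - 5) / 24
  L_1(x) = (x - 1)(x - 3)(x - 4)(x - 5) / -6
  L_2(x) = (x - 1)(x - 2)(x - 4)(x - 5) / 4
  L_3(x) = (x - 1)(x - 2)(x - 3)(x - 5) / -6
  L_4(x) = (x - 1)(x - 2)(x - 3)(x - 4) / 24
Then p(x) = -1·L_0(x) + 24·L_1(x) + 139·L_2(x) + 428·L_3(x) + 999·L_4(x).
Expanding and collecting terms gives p(x) = x^4 + 4x^3 - 4x^2 - 6x + 4.
Evaluating at x = 0: p(0) = 4.

4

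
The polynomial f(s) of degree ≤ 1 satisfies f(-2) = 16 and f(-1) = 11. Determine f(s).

Using the Lagrange interpolation formula with nodes -2, -1:
  L_0(s) = (s + 1) / -1
  L_1(s) = (s + 2) / 1
Then f(s) = 16·L_0(s) + 11·L_1(s).
Expanding and collecting terms gives f(s) = -5s + 6.
Check: f(-1) = 11. ✓

f(s) = -5s + 6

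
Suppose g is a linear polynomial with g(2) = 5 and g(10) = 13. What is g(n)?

Write g(n) = an + b. Substituting each data point gives a linear system:
  2a + b = 5
  10a + b = 13
Solving the system yields a = 1, b = 3.
So g(n) = n + 3.
Check: g(2) = 5. ✓

g(n) = n + 3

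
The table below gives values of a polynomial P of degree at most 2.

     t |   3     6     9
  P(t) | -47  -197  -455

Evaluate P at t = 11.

-687

Using the Lagrange interpolation formula with nodes 3, 6, 9:
  L_0(t) = (t - 6)(t - 9) / 18
  L_1(t) = (t - 3)(t - 9) / -9
  L_2(t) = (t - 3)(t - 6) / 18
Then P(t) = -47·L_0(t) - 197·L_1(t) - 455·L_2(t).
Expanding and collecting terms gives P(t) = -6t^2 + 4t - 5.
Evaluating at t = 11: P(11) = -687.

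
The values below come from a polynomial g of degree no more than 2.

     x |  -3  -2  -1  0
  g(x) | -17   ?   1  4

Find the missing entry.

On equispaced nodes a degree-2 polynomial has vanishing third forward difference, so
  - g(-3) + 3·g(-2) - 3·g(-1) + g(0) = 0.
Substituting the known values and solving for g(-2):
  3·g(-2) = -18
  g(-2) = -6.

-6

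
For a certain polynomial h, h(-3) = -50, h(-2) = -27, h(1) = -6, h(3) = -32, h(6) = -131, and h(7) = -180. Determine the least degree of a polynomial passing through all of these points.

2

Divided differences on the nodes -3, -2, 1, 3, 6, 7:
  order 0: -50  -27  -6  -32  -131  -180
  order 1: 23  7  -13  -33  -49
  order 2: -4  -4  -4  -4
  order 3: 0  0  0
  order 4: 0  0
  order 5: 0
The order-2 divided differences are all -4 (nonzero) and every higher order vanishes, so the data lies on a polynomial of degree exactly 2.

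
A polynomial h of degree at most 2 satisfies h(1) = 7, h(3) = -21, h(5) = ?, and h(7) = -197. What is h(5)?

On equispaced nodes a degree-2 polynomial has vanishing third forward difference, so
  - h(1) + 3·h(3) - 3·h(5) + h(7) = 0.
Substituting the known values and solving for h(5):
  -3·h(5) = 267
  h(5) = -89.

-89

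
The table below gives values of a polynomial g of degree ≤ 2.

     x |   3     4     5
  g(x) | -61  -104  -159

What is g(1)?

-11

Write g(x) = ax^2 + bx + c. Substituting each data point gives a linear system:
  9a + 3b + c = -61
  16a + 4b + c = -104
  25a + 5b + c = -159
Solving the system yields a = -6, b = -1, c = -4.
So g(x) = -6x^2 - x - 4.
Then g(1) = -11.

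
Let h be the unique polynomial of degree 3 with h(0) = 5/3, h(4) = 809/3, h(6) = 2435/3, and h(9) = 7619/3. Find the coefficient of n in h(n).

3

Write h(n) = an^3 + bn^2 + cn + d. Substituting each data point gives a linear system:
  d = 5/3
  64a + 16b + 4c + d = 809/3
  216a + 36b + 6c + d = 2435/3
  729a + 81b + 9c + d = 7619/3
Solving the system yields a = 3, b = 4, c = 3, d = 5/3.
So h(n) = 3n³ + 4n² + 3n + 5/3.
The coefficient of n is 3.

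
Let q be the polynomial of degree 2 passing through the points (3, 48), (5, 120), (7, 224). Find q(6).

168

Using the Lagrange interpolation formula with nodes 3, 5, 7:
  L_0(s) = (s - 5)(s - 7) / 8
  L_1(s) = (s - 3)(s - 7) / -4
  L_2(s) = (s - 3)(s - 5) / 8
Then q(s) = 48·L_0(s) + 120·L_1(s) + 224·L_2(s).
Expanding and collecting terms gives q(s) = 4s^2 + 4s.
Evaluating at s = 6: q(6) = 168.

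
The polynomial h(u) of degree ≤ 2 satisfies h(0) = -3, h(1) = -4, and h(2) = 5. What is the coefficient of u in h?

Write h(u) = au^2 + bu + c. Substituting each data point gives a linear system:
  c = -3
  a + b + c = -4
  4a + 2b + c = 5
Solving the system yields a = 5, b = -6, c = -3.
So h(u) = 5u^2 - 6u - 3.
The coefficient of u is -6.

-6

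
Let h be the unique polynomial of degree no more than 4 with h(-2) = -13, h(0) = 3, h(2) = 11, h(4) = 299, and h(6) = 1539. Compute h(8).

Using the Lagrange interpolation formula with nodes -2, 0, 2, 4, 6:
  L_0(t) = t(t - 2)(t - 4)(t - 6) / 384
  L_1(t) = (t + 2)(t - 2)(t - 4)(t - 6) / -96
  L_2(t) = (t + 2)t(t - 4)(t - 6) / 64
  L_3(t) = (t + 2)t(t - 2)(t - 6) / -96
  L_4(t) = (t + 2)t(t - 2)(t - 4) / 384
Then h(t) = -13·L_0(t) + 3·L_1(t) + 11·L_2(t) + 299·L_3(t) + 1539·L_4(t).
Expanding and collecting terms gives h(t) = t⁴ + 2t³ - 5t² - 2t + 3.
Evaluating at t = 8: h(8) = 4787.

4787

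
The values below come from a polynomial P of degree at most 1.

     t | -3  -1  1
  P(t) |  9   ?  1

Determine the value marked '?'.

5

On equispaced nodes a degree-1 polynomial has vanishing second forward difference, so
  P(-3) - 2·P(-1) + P(1) = 0.
Substituting the known values and solving for P(-1):
  -2·P(-1) = -10
  P(-1) = 5.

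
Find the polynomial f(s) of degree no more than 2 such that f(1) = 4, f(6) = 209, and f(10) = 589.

f(s) = 6s^2 - s - 1

Using the Lagrange interpolation formula with nodes 1, 6, 10:
  L_0(s) = (s - 6)(s - 10) / 45
  L_1(s) = (s - 1)(s - 10) / -20
  L_2(s) = (s - 1)(s - 6) / 36
Then f(s) = 4·L_0(s) + 209·L_1(s) + 589·L_2(s).
Expanding and collecting terms gives f(s) = 6s^2 - s - 1.
Check: f(10) = 589. ✓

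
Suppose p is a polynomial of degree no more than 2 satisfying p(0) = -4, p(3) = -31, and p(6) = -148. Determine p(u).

Write p(u) = au^2 + bu + c. Substituting each data point gives a linear system:
  c = -4
  9a + 3b + c = -31
  36a + 6b + c = -148
Solving the system yields a = -5, b = 6, c = -4.
So p(u) = -5u^2 + 6u - 4.
Check: p(6) = -148. ✓

p(u) = -5u^2 + 6u - 4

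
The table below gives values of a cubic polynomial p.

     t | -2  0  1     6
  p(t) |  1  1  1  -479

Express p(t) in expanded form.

Using the Lagrange interpolation formula with nodes -2, 0, 1, 6:
  L_0(t) = t(t - 1)(t - 6) / -48
  L_1(t) = (t + 2)(t - 1)(t - 6) / 12
  L_2(t) = (t + 2)t(t - 6) / -15
  L_3(t) = (t + 2)t(t - 1) / 240
Then p(t) = 1·L_0(t) + 1·L_1(t) + 1·L_2(t) - 479·L_3(t).
Expanding and collecting terms gives p(t) = -2t^3 - 2t^2 + 4t + 1.
Check: p(1) = 1. ✓

p(t) = -2t^3 - 2t^2 + 4t + 1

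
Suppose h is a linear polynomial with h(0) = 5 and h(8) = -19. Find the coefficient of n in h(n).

-3

Write h(n) = an + b. Substituting each data point gives a linear system:
  b = 5
  8a + b = -19
Solving the system yields a = -3, b = 5.
So h(n) = -3n + 5.
The leading coefficient is -3.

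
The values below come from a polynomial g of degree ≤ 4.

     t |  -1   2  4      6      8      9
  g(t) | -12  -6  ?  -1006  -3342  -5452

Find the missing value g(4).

-182

The 5 known points determine the degree-4 polynomial uniquely.
Write g(t) = at^4 + bt^3 + ct^2 + dt + e. Substituting each data point gives a linear system:
  a - b + c - d + e = -12
  16a + 8b + 4c + 2d + e = -6
  1296a + 216b + 36c + 6d + e = -1006
  4096a + 512b + 64c + 8d + e = -3342
  6561a + 729b + 81c + 9d + e = -5452
Solving the system yields a = -1, b = 2, c = -5, d = 6, e = 2.
So g(t) = -t^4 + 2t^3 - 5t^2 + 6t + 2.
Then g(4) = -182.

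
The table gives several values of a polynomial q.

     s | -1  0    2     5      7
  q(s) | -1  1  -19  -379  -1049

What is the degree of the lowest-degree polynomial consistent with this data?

3

Divided differences on the nodes -1, 0, 2, 5, 7:
  order 0: -1  1  -19  -379  -1049
  order 1: 2  -10  -120  -335
  order 2: -4  -22  -43
  order 3: -3  -3
  order 4: 0
The order-3 divided differences are all -3 (nonzero) and every higher order vanishes, so the data lies on a polynomial of degree exactly 3.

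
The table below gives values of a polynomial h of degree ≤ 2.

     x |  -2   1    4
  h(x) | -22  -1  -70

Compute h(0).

2

Write h(x) = ax^2 + bx + c. Substituting each data point gives a linear system:
  4a - 2b + c = -22
  a + b + c = -1
  16a + 4b + c = -70
Solving the system yields a = -5, b = 2, c = 2.
So h(x) = -5x^2 + 2x + 2.
Then h(0) = 2.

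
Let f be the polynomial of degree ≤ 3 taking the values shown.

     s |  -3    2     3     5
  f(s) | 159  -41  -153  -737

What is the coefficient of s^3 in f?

Write f(s) = as^3 + bs^2 + cs + d. Substituting each data point gives a linear system:
  -27a + 9b - 3c + d = 159
  8a + 4b + 2c + d = -41
  27a + 9b + 3c + d = -153
  125a + 25b + 5c + d = -737
Solving the system yields a = -6, b = 0, c = 2, d = 3.
So f(s) = -6s^3 + 2s + 3.
The leading coefficient is -6.

-6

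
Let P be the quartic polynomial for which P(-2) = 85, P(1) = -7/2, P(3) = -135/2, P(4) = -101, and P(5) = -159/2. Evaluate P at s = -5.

2921/2

Using the Lagrange interpolation formula with nodes -2, 1, 3, 4, 5:
  L_0(s) = (s - 1)(s - 3)(s - 4)(s - 5) / 630
  L_1(s) = (s + 2)(s - 3)(s - 4)(s - 5) / -72
  L_2(s) = (s + 2)(s - 1)(s - 4)(s - 5) / 20
  L_3(s) = (s + 2)(s - 1)(s - 3)(s - 5) / -18
  L_4(s) = (s + 2)(s - 1)(s - 3)(s - 4) / 56
Then P(s) = 85·L_0(s) - 7/2·L_1(s) - 135/2·L_2(s) - 101·L_3(s) - 159/2·L_4(s).
Expanding and collecting terms gives P(s) = s^4 - 6s^3 + (5/2)s^2 - 4s + 3.
Evaluating at s = -5: P(-5) = 2921/2.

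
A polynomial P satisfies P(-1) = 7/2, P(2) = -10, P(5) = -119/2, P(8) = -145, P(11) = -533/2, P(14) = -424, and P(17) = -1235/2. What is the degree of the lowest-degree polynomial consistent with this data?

Forward differences of the values at s = -1, 2, 5, 8, 11, 14, 17:
  P  : 7/2  -10  -119/2  -145  -533/2  -424  -1235/2
  Δ  : -27/2  -99/2  -171/2  -243/2  -315/2  -387/2
  Δ^2: -36  -36  -36  -36  -36
  Δ^3: 0  0  0  0
  Δ^4: 0  0  0
  Δ^5: 0  0
  Δ^6: 0
The second differences are constant (-36) and nonzero, while all higher differences vanish, so the minimal degree is 2.

2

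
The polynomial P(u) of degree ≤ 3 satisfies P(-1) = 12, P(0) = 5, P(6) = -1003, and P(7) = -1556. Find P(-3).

104

Using the Lagrange interpolation formula with nodes -1, 0, 6, 7:
  L_0(u) = u(u - 6)(u - 7) / -56
  L_1(u) = (u + 1)(u - 6)(u - 7) / 42
  L_2(u) = (u + 1)u(u - 7) / -42
  L_3(u) = (u + 1)u(u - 6) / 56
Then P(u) = 12·L_0(u) + 5·L_1(u) - 1003·L_2(u) - 1556·L_3(u).
Expanding and collecting terms gives P(u) = -4u^3 - 3u^2 - 6u + 5.
Evaluating at u = -3: P(-3) = 104.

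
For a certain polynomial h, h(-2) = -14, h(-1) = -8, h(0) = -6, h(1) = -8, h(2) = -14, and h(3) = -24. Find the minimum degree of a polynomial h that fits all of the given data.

2

Forward differences of the values at n = -2, -1, 0, 1, 2, 3:
  h  : -14  -8  -6  -8  -14  -24
  Δ  : 6  2  -2  -6  -10
  Δ^2: -4  -4  -4  -4
  Δ^3: 0  0  0
  Δ^4: 0  0
  Δ^5: 0
The second differences are constant (-4) and nonzero, while all higher differences vanish, so the minimal degree is 2.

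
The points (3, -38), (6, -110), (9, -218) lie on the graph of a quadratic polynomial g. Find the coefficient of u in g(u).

Write g(u) = au^2 + bu + c. Substituting each data point gives a linear system:
  9a + 3b + c = -38
  36a + 6b + c = -110
  81a + 9b + c = -218
Solving the system yields a = -2, b = -6, c = -2.
So g(u) = -2u^2 - 6u - 2.
The coefficient of u is -6.

-6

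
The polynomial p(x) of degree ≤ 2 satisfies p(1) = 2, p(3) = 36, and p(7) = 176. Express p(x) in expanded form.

p(x) = 3x^2 + 5x - 6

Using the Lagrange interpolation formula with nodes 1, 3, 7:
  L_0(x) = (x - 3)(x - 7) / 12
  L_1(x) = (x - 1)(x - 7) / -8
  L_2(x) = (x - 1)(x - 3) / 24
Then p(x) = 2·L_0(x) + 36·L_1(x) + 176·L_2(x).
Expanding and collecting terms gives p(x) = 3x^2 + 5x - 6.
Check: p(3) = 36. ✓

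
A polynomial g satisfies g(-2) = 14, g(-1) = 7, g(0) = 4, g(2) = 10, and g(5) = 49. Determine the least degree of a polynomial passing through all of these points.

Divided differences on the nodes -2, -1, 0, 2, 5:
  order 0: 14  7  4  10  49
  order 1: -7  -3  3  13
  order 2: 2  2  2
  order 3: 0  0
  order 4: 0
The order-2 divided differences are all 2 (nonzero) and every higher order vanishes, so the data lies on a polynomial of degree exactly 2.

2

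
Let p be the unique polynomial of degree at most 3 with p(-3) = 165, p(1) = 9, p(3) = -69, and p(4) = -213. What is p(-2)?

Using the Lagrange interpolation formula with nodes -3, 1, 3, 4:
  L_0(x) = (x - 1)(x - 3)(x - 4) / -168
  L_1(x) = (x + 3)(x - 3)(x - 4) / 24
  L_2(x) = (x + 3)(x - 1)(x - 4) / -12
  L_3(x) = (x + 3)(x - 1)(x - 3) / 21
Then p(x) = 165·L_0(x) + 9·L_1(x) - 69·L_2(x) - 213·L_3(x).
Expanding and collecting terms gives p(x) = -5x³ + 5x² + 6x + 3.
Evaluating at x = -2: p(-2) = 51.

51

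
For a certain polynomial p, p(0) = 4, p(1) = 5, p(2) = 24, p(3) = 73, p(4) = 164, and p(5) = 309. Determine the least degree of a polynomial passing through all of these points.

Forward differences of the values at s = 0, 1, 2, 3, 4, 5:
  p  : 4  5  24  73  164  309
  Δ  : 1  19  49  91  145
  Δ^2: 18  30  42  54
  Δ^3: 12  12  12
  Δ^4: 0  0
  Δ^5: 0
The third differences are constant (12) and nonzero, while all higher differences vanish, so the minimal degree is 3.

3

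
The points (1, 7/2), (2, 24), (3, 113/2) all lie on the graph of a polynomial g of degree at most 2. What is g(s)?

Write g(s) = as^2 + bs + c. Substituting each data point gives a linear system:
  a + b + c = 7/2
  4a + 2b + c = 24
  9a + 3b + c = 113/2
Solving the system yields a = 6, b = 5/2, c = -5.
So g(s) = 6s^2 + (5/2)s - 5.
Check: g(2) = 24. ✓

g(s) = 6s^2 + (5/2)s - 5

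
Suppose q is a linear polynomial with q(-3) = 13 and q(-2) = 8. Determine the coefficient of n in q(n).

-5

Write q(n) = an + b. Substituting each data point gives a linear system:
  -3a + b = 13
  -2a + b = 8
Solving the system yields a = -5, b = -2.
So q(n) = -5n - 2.
The leading coefficient is -5.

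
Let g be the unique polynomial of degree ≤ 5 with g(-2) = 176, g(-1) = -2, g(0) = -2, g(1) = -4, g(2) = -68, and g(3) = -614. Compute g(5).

-9512

Forward differences of the values at t = -2, -1, 0, 1, 2, 3:
  g  : 176  -2  -2  -4  -68  -614
  Δ  : -178  0  -2  -64  -546
  Δ^2: 178  -2  -62  -482
  Δ^3: -180  -60  -420
  Δ^4: 120  -360
  Δ^5: -480
The fifth differences are constant, confirming degree 5.
Interpolating (Newton forward form) and evaluating at t = 5 gives g(5) = -9512.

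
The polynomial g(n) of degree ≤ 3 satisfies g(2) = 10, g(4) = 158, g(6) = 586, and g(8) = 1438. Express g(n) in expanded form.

Write g(n) = an^3 + bn^2 + cn + d. Substituting each data point gives a linear system:
  8a + 4b + 2c + d = 10
  64a + 16b + 4c + d = 158
  216a + 36b + 6c + d = 586
  512a + 64b + 8c + d = 1438
Solving the system yields a = 3, b = -1, c = -4, d = -2.
So g(n) = 3n³ - n² - 4n - 2.
Check: g(4) = 158. ✓

g(n) = 3n^3 - n^2 - 4n - 2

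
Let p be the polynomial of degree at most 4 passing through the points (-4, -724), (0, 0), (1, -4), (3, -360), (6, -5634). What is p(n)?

p(n) = -4n^4 - 3n^3 + 6n^2 - 3n

Write p(n) = an^4 + bn^3 + cn^2 + dn + e. Substituting each data point gives a linear system:
  256a - 64b + 16c - 4d + e = -724
  e = 0
  a + b + c + d + e = -4
  81a + 27b + 9c + 3d + e = -360
  1296a + 216b + 36c + 6d + e = -5634
Solving the system yields a = -4, b = -3, c = 6, d = -3, e = 0.
So p(n) = -4n^4 - 3n^3 + 6n^2 - 3n.
Check: p(3) = -360. ✓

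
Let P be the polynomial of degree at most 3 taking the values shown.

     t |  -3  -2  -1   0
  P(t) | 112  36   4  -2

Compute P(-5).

468

Using the Lagrange interpolation formula with nodes -3, -2, -1, 0:
  L_0(t) = (t + 2)(t + 1)t / -6
  L_1(t) = (t + 3)(t + 1)t / 2
  L_2(t) = (t + 3)(t + 2)t / -2
  L_3(t) = (t + 3)(t + 2)(t + 1) / 6
Then P(t) = 112·L_0(t) + 36·L_1(t) + 4·L_2(t) - 2·L_3(t).
Expanding and collecting terms gives P(t) = -3t³ + 4t² + t - 2.
Evaluating at t = -5: P(-5) = 468.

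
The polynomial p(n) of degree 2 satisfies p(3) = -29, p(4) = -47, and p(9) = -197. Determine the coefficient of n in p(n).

-4

Write p(n) = an^2 + bn + c. Substituting each data point gives a linear system:
  9a + 3b + c = -29
  16a + 4b + c = -47
  81a + 9b + c = -197
Solving the system yields a = -2, b = -4, c = 1.
So p(n) = -2n² - 4n + 1.
The coefficient of n is -4.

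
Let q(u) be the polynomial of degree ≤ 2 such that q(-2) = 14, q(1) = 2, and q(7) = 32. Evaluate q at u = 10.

74

Using the Lagrange interpolation formula with nodes -2, 1, 7:
  L_0(u) = (u - 1)(u - 7) / 27
  L_1(u) = (u + 2)(u - 7) / -18
  L_2(u) = (u + 2)(u - 1) / 54
Then q(u) = 14·L_0(u) + 2·L_1(u) + 32·L_2(u).
Expanding and collecting terms gives q(u) = u^2 - 3u + 4.
Evaluating at u = 10: q(10) = 74.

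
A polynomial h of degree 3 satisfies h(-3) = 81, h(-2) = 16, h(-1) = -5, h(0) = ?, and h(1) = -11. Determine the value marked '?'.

-6

On equispaced nodes a degree-3 polynomial has vanishing fourth forward difference, so
  h(-3) - 4·h(-2) + 6·h(-1) - 4·h(0) + h(1) = 0.
Substituting the known values and solving for h(0):
  -4·h(0) = 24
  h(0) = -6.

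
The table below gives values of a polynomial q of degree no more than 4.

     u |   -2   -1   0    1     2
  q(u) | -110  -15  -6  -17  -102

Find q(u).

q(u) = -5u^4 + u^3 - 5u^2 - 2u - 6

Write q(u) = au^4 + bu^3 + cu^2 + du + e. Substituting each data point gives a linear system:
  16a - 8b + 4c - 2d + e = -110
  a - b + c - d + e = -15
  e = -6
  a + b + c + d + e = -17
  16a + 8b + 4c + 2d + e = -102
Solving the system yields a = -5, b = 1, c = -5, d = -2, e = -6.
So q(u) = -5u^4 + u^3 - 5u^2 - 2u - 6.
Check: q(1) = -17. ✓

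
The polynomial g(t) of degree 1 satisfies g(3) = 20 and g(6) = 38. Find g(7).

Using the Lagrange interpolation formula with nodes 3, 6:
  L_0(t) = (t - 6) / -3
  L_1(t) = (t - 3) / 3
Then g(t) = 20·L_0(t) + 38·L_1(t).
Expanding and collecting terms gives g(t) = 6t + 2.
Evaluating at t = 7: g(7) = 44.

44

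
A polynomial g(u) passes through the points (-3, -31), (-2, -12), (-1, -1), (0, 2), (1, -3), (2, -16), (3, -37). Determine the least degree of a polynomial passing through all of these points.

2

Forward differences of the values at u = -3, -2, -1, 0, 1, 2, 3:
  g  : -31  -12  -1  2  -3  -16  -37
  Δ  : 19  11  3  -5  -13  -21
  Δ^2: -8  -8  -8  -8  -8
  Δ^3: 0  0  0  0
  Δ^4: 0  0  0
  Δ^5: 0  0
  Δ^6: 0
The second differences are constant (-8) and nonzero, while all higher differences vanish, so the minimal degree is 2.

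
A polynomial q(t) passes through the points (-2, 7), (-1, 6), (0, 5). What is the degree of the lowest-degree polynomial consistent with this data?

1

Forward differences of the values at t = -2, -1, 0:
  q  : 7  6  5
  Δ  : -1  -1
  Δ^2: 0
The first differences are constant (-1) and nonzero, while all higher differences vanish, so the minimal degree is 1.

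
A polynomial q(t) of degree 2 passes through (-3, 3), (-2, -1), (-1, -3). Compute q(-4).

9

Using the Lagrange interpolation formula with nodes -3, -2, -1:
  L_0(t) = (t + 2)(t + 1) / 2
  L_1(t) = (t + 3)(t + 1) / -1
  L_2(t) = (t + 3)(t + 2) / 2
Then q(t) = 3·L_0(t) - 1·L_1(t) - 3·L_2(t).
Expanding and collecting terms gives q(t) = t^2 + t - 3.
Evaluating at t = -4: q(-4) = 9.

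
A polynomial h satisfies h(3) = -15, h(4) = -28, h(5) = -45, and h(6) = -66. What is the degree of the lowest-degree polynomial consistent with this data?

Forward differences of the values at u = 3, 4, 5, 6:
  h  : -15  -28  -45  -66
  Δ  : -13  -17  -21
  Δ^2: -4  -4
  Δ^3: 0
The second differences are constant (-4) and nonzero, while all higher differences vanish, so the minimal degree is 2.

2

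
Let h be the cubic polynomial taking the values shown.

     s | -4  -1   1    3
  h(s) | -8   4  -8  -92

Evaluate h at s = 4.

-176

Using the Lagrange interpolation formula with nodes -4, -1, 1, 3:
  L_0(s) = (s + 1)(s - 1)(s - 3) / -105
  L_1(s) = (s + 4)(s - 1)(s - 3) / 24
  L_2(s) = (s + 4)(s + 1)(s - 3) / -20
  L_3(s) = (s + 4)(s + 1)(s - 1) / 56
Then h(s) = -8·L_0(s) + 4·L_1(s) - 8·L_2(s) - 92·L_3(s).
Expanding and collecting terms gives h(s) = -s^3 - 6s^2 - 5s + 4.
Evaluating at s = 4: h(4) = -176.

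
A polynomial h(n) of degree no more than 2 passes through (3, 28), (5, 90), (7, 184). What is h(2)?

Write h(n) = an^2 + bn + c. Substituting each data point gives a linear system:
  9a + 3b + c = 28
  25a + 5b + c = 90
  49a + 7b + c = 184
Solving the system yields a = 4, b = -1, c = -5.
So h(n) = 4n^2 - n - 5.
Then h(2) = 9.

9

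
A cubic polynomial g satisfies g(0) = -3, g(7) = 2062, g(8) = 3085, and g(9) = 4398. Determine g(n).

Write g(n) = an^3 + bn^2 + cn + d. Substituting each data point gives a linear system:
  d = -3
  343a + 49b + 7c + d = 2062
  512a + 64b + 8c + d = 3085
  729a + 81b + 9c + d = 4398
Solving the system yields a = 6, b = 1, c = -6, d = -3.
So g(n) = 6n^3 + n^2 - 6n - 3.
Check: g(9) = 4398. ✓

g(n) = 6n^3 + n^2 - 6n - 3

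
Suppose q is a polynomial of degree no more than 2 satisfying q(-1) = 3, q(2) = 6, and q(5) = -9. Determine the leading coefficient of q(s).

-1

Write q(s) = as^2 + bs + c. Substituting each data point gives a linear system:
  a - b + c = 3
  4a + 2b + c = 6
  25a + 5b + c = -9
Solving the system yields a = -1, b = 2, c = 6.
So q(s) = -s^2 + 2s + 6.
The leading coefficient is -1.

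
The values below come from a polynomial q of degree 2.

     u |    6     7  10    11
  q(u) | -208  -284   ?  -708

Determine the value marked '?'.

The 3 known points determine the degree-2 polynomial uniquely.
Write q(u) = au^2 + bu + c. Substituting each data point gives a linear system:
  36a + 6b + c = -208
  49a + 7b + c = -284
  121a + 11b + c = -708
Solving the system yields a = -6, b = 2, c = -4.
So q(u) = -6u^2 + 2u - 4.
Then q(10) = -584.

-584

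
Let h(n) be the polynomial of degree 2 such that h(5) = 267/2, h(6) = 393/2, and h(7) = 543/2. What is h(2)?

Using the Lagrange interpolation formula with nodes 5, 6, 7:
  L_0(n) = (n - 6)(n - 7) / 2
  L_1(n) = (n - 5)(n - 7) / -1
  L_2(n) = (n - 5)(n - 6) / 2
Then h(n) = 267/2·L_0(n) + 393/2·L_1(n) + 543/2·L_2(n).
Expanding and collecting terms gives h(n) = 6n^2 - 3n - 3/2.
Evaluating at n = 2: h(2) = 33/2.

33/2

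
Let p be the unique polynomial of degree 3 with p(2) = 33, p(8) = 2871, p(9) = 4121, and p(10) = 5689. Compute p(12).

9923

Write p(n) = an^3 + bn^2 + cn + d. Substituting each data point gives a linear system:
  8a + 4b + 2c + d = 33
  512a + 64b + 8c + d = 2871
  729a + 81b + 9c + d = 4121
  1000a + 100b + 10c + d = 5689
Solving the system yields a = 6, b = -3, c = -1, d = -1.
So p(n) = 6n^3 - 3n^2 - n - 1.
Then p(12) = 9923.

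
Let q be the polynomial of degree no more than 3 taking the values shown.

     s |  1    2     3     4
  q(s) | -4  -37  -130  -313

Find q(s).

q(s) = -5s^3 + 2s - 1

Write q(s) = as^3 + bs^2 + cs + d. Substituting each data point gives a linear system:
  a + b + c + d = -4
  8a + 4b + 2c + d = -37
  27a + 9b + 3c + d = -130
  64a + 16b + 4c + d = -313
Solving the system yields a = -5, b = 0, c = 2, d = -1.
So q(s) = -5s^3 + 2s - 1.
Check: q(1) = -4. ✓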